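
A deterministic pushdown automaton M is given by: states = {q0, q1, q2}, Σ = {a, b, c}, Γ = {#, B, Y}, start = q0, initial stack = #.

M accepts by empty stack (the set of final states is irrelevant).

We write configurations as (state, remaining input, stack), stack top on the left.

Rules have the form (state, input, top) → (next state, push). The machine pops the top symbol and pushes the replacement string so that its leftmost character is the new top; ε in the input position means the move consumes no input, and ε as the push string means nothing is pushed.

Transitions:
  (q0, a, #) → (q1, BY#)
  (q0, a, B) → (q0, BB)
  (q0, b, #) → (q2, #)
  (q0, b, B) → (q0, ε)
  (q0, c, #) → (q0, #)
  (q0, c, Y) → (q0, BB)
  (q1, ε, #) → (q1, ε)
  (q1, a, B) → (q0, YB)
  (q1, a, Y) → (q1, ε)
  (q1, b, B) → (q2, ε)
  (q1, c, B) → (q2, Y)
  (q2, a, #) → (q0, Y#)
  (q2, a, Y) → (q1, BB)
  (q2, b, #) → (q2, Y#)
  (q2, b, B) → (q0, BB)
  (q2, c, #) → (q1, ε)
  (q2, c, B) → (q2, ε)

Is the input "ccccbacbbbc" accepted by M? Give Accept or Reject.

Accept

(q0, ccccbacbbbc, #) ⊢ (q0, cccbacbbbc, #) ⊢ (q0, ccbacbbbc, #) ⊢ (q0, cbacbbbc, #) ⊢ (q0, bacbbbc, #) ⊢ (q2, acbbbc, #) ⊢ (q0, cbbbc, Y#) ⊢ (q0, bbbc, BB#) ⊢ (q0, bbc, B#) ⊢ (q0, bc, #) ⊢ (q2, c, #) ⊢ (q1, ε, ε)
All input consumed and the stack is empty.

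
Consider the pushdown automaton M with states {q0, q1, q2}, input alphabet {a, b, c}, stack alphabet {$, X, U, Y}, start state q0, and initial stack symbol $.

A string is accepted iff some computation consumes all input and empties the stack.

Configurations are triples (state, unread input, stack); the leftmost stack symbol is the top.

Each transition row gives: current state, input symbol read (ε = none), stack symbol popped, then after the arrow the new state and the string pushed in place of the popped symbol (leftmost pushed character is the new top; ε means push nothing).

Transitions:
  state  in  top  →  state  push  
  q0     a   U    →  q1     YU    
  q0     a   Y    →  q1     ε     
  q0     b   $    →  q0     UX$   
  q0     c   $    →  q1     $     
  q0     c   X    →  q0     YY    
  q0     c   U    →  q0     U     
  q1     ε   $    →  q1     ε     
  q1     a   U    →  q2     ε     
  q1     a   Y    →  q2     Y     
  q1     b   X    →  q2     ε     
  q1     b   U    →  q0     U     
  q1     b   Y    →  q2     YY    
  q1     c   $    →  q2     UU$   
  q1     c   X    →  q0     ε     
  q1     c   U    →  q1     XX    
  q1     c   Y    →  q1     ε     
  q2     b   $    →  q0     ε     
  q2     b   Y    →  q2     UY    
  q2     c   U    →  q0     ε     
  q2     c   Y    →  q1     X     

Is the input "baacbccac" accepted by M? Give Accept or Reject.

Accept

One accepting computation: (q0, baacbccac, $) ⊢ (q0, aacbccac, UX$) ⊢ (q1, acbccac, YUX$) ⊢ (q2, cbccac, YUX$) ⊢ (q1, bccac, XUX$) ⊢ (q2, ccac, UX$) ⊢ (q0, cac, X$) ⊢ (q0, ac, YY$) ⊢ (q1, c, Y$) ⊢ (q1, ε, $) ⊢ (q1, ε, ε)
All input consumed and the stack is empty.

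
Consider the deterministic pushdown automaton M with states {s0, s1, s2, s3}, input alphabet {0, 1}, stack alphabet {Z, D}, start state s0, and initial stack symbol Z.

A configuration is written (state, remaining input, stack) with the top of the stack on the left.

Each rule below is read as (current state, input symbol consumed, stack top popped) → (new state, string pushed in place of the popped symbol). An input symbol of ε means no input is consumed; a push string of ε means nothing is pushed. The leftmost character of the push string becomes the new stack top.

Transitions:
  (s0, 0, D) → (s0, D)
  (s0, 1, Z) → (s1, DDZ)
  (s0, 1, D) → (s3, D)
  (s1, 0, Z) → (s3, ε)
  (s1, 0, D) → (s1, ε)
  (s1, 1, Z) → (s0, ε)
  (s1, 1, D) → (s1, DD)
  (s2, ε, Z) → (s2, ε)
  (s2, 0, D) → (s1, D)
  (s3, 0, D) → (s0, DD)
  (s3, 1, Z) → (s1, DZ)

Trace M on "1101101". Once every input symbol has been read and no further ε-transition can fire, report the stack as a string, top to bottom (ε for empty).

(s0, 1101101, Z)
  read 1, top Z: go to s1, push DDZ → (s1, 101101, DDZ)
  read 1, top D: go to s1, push DD → (s1, 01101, DDDZ)
  read 0, top D: go to s1, push ε → (s1, 1101, DDZ)
  read 1, top D: go to s1, push DD → (s1, 101, DDDZ)
  read 1, top D: go to s1, push DD → (s1, 01, DDDDZ)
  read 0, top D: go to s1, push ε → (s1, 1, DDDZ)
  read 1, top D: go to s1, push DD → (s1, ε, DDDDZ)
All input consumed in state s1 with stack DDDDZ.

DDDDZ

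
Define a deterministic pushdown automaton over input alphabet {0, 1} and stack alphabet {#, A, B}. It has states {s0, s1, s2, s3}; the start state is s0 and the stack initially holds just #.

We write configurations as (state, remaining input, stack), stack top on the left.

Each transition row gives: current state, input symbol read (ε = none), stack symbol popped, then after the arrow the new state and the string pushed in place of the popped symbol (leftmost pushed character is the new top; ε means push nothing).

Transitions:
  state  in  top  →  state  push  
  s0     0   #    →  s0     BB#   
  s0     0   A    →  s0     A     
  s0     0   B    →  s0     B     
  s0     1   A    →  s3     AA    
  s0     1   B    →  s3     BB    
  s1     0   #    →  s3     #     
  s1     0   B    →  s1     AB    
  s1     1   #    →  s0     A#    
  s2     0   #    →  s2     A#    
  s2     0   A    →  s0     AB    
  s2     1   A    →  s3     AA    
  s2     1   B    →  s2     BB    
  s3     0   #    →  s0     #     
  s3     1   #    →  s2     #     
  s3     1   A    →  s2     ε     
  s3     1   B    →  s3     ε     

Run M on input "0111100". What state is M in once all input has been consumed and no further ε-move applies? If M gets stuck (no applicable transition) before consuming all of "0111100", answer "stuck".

s0

(s0, 0111100, #)
  read 0, top #: go to s0, push BB# → (s0, 111100, BB#)
  read 1, top B: go to s3, push BB → (s3, 11100, BBB#)
  read 1, top B: go to s3, push ε → (s3, 1100, BB#)
  read 1, top B: go to s3, push ε → (s3, 100, B#)
  read 1, top B: go to s3, push ε → (s3, 00, #)
  read 0, top #: go to s0, push # → (s0, 0, #)
  read 0, top #: go to s0, push BB# → (s0, ε, BB#)
All input consumed; M is in state s0.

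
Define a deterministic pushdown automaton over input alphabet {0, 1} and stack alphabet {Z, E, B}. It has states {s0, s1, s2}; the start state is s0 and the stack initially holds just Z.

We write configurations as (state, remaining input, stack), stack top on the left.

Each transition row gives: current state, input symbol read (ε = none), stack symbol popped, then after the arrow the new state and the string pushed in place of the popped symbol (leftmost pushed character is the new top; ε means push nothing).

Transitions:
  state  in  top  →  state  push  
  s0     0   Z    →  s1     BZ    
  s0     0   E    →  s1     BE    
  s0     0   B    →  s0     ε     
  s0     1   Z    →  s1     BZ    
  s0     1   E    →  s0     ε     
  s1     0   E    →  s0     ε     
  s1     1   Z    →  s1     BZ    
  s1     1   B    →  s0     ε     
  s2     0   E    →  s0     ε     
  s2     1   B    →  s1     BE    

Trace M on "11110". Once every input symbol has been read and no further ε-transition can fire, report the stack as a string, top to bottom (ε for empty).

(s0, 11110, Z)
  read 1, top Z: go to s1, push BZ → (s1, 1110, BZ)
  read 1, top B: go to s0, push ε → (s0, 110, Z)
  read 1, top Z: go to s1, push BZ → (s1, 10, BZ)
  read 1, top B: go to s0, push ε → (s0, 0, Z)
  read 0, top Z: go to s1, push BZ → (s1, ε, BZ)
All input consumed in state s1 with stack BZ.

BZ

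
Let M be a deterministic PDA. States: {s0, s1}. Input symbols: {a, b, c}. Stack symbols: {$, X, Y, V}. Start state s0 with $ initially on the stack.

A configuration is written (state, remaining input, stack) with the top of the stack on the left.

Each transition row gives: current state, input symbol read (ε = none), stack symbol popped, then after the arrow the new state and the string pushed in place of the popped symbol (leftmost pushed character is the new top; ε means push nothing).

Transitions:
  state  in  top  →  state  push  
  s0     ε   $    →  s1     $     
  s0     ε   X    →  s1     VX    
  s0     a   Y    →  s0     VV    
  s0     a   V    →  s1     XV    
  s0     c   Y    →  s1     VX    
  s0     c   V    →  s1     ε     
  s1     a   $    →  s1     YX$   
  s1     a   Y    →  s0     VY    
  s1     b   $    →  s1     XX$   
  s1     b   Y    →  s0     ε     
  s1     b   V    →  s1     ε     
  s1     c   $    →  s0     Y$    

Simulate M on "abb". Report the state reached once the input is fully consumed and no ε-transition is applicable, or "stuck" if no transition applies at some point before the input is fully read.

(s0, abb, $) ⊢ (s1, abb, $) ⊢ (s1, bb, YX$) ⊢ (s0, b, X$) ⊢ (s1, b, VX$) ⊢ (s1, ε, X$)
All input consumed; M is in state s1.

s1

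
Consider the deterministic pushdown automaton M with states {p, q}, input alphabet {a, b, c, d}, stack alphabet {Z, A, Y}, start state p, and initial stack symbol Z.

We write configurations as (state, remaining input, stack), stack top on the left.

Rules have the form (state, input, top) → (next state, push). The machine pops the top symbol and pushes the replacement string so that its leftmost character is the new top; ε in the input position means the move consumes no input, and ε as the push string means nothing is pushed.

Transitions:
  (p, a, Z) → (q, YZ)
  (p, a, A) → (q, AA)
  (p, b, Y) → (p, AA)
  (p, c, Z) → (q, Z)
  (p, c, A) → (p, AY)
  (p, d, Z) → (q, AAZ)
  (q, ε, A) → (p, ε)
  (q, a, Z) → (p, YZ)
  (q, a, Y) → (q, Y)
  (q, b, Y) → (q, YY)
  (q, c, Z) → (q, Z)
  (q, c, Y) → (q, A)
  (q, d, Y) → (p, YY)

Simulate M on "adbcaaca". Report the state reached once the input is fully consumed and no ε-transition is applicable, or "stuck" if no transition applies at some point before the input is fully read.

(p, adbcaaca, Z)
  read a, top Z: go to q, push YZ → (q, dbcaaca, YZ)
  read d, top Y: go to p, push YY → (p, bcaaca, YYZ)
  read b, top Y: go to p, push AA → (p, caaca, AAYZ)
  read c, top A: go to p, push AY → (p, aaca, AYAYZ)
  read a, top A: go to q, push AA → (q, aca, AAYAYZ)
  ε-move, top A: go to p, push ε → (p, aca, AYAYZ)
  read a, top A: go to q, push AA → (q, ca, AAYAYZ)
  ε-move, top A: go to p, push ε → (p, ca, AYAYZ)
  read c, top A: go to p, push AY → (p, a, AYYAYZ)
  read a, top A: go to q, push AA → (q, ε, AAYYAYZ)
  ε-move, top A: go to p, push ε → (p, ε, AYYAYZ)
All input consumed; M is in state p.

p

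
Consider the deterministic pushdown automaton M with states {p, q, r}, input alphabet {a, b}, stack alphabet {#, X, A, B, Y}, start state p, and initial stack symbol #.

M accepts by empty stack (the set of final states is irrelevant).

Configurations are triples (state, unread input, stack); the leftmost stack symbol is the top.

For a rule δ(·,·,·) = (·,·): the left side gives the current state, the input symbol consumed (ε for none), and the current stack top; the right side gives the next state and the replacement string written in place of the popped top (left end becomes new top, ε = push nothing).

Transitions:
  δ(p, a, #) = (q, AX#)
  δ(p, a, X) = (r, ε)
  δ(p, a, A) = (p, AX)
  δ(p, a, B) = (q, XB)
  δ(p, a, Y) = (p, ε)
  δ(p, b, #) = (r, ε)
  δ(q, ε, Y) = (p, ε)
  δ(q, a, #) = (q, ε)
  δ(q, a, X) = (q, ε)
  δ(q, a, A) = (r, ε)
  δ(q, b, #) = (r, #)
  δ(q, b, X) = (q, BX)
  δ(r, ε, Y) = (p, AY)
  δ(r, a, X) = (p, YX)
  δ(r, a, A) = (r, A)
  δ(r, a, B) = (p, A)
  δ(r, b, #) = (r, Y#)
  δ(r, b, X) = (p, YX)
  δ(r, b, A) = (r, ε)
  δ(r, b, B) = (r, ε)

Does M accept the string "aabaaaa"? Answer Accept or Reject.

Reject

(p, aabaaaa, #) ⊢ (q, abaaaa, AX#) ⊢ (r, baaaa, X#) ⊢ (p, aaaa, YX#) ⊢ (p, aaa, X#) ⊢ (r, aa, #)
No transition applies at (r, aa, #); input not fully consumed.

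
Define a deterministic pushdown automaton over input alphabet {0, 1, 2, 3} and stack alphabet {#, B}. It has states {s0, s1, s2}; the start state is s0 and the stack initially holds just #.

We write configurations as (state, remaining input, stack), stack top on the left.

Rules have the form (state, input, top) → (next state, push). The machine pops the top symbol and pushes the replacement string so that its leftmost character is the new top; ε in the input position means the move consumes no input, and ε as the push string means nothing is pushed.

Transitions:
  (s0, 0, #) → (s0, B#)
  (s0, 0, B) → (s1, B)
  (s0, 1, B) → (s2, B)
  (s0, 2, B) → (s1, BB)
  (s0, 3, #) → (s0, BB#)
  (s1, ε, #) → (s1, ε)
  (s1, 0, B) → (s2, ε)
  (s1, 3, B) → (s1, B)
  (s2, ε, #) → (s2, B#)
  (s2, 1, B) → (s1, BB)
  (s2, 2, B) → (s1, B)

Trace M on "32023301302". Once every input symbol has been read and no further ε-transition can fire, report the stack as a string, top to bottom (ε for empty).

(s0, 32023301302, #)
  read 3, top #: go to s0, push BB# → (s0, 2023301302, BB#)
  read 2, top B: go to s1, push BB → (s1, 023301302, BBB#)
  read 0, top B: go to s2, push ε → (s2, 23301302, BB#)
  read 2, top B: go to s1, push B → (s1, 3301302, BB#)
  read 3, top B: go to s1, push B → (s1, 301302, BB#)
  read 3, top B: go to s1, push B → (s1, 01302, BB#)
  read 0, top B: go to s2, push ε → (s2, 1302, B#)
  read 1, top B: go to s1, push BB → (s1, 302, BB#)
  read 3, top B: go to s1, push B → (s1, 02, BB#)
  read 0, top B: go to s2, push ε → (s2, 2, B#)
  read 2, top B: go to s1, push B → (s1, ε, B#)
All input consumed in state s1 with stack B#.

B#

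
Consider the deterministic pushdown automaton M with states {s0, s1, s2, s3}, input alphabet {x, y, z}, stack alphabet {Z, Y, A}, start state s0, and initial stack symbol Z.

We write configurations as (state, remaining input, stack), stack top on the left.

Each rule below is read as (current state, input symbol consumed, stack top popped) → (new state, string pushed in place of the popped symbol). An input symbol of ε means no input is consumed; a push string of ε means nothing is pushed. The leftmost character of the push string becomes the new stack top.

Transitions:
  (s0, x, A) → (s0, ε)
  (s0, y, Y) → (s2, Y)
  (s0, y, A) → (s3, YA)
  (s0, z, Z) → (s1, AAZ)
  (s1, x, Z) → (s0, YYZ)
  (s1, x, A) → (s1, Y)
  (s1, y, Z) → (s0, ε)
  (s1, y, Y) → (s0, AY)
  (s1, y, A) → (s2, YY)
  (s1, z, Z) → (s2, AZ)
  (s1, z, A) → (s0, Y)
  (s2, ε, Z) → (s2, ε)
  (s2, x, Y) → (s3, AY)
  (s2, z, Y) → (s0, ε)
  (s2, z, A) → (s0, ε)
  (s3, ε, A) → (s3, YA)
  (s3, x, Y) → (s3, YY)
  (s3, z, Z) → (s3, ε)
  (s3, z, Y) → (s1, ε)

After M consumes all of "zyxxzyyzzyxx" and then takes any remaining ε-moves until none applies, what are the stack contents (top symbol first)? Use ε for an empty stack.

(s0, zyxxzyyzzyxx, Z)
  read z, top Z: go to s1, push AAZ → (s1, yxxzyyzzyxx, AAZ)
  read y, top A: go to s2, push YY → (s2, xxzyyzzyxx, YYAZ)
  read x, top Y: go to s3, push AY → (s3, xzyyzzyxx, AYYAZ)
  ε-move, top A: go to s3, push YA → (s3, xzyyzzyxx, YAYYAZ)
  read x, top Y: go to s3, push YY → (s3, zyyzzyxx, YYAYYAZ)
  read z, top Y: go to s1, push ε → (s1, yyzzyxx, YAYYAZ)
  read y, top Y: go to s0, push AY → (s0, yzzyxx, AYAYYAZ)
  read y, top A: go to s3, push YA → (s3, zzyxx, YAYAYYAZ)
  read z, top Y: go to s1, push ε → (s1, zyxx, AYAYYAZ)
  read z, top A: go to s0, push Y → (s0, yxx, YYAYYAZ)
  read y, top Y: go to s2, push Y → (s2, xx, YYAYYAZ)
  read x, top Y: go to s3, push AY → (s3, x, AYYAYYAZ)
  ε-move, top A: go to s3, push YA → (s3, x, YAYYAYYAZ)
  read x, top Y: go to s3, push YY → (s3, ε, YYAYYAYYAZ)
All input consumed in state s3 with stack YYAYYAYYAZ.

YYAYYAYYAZ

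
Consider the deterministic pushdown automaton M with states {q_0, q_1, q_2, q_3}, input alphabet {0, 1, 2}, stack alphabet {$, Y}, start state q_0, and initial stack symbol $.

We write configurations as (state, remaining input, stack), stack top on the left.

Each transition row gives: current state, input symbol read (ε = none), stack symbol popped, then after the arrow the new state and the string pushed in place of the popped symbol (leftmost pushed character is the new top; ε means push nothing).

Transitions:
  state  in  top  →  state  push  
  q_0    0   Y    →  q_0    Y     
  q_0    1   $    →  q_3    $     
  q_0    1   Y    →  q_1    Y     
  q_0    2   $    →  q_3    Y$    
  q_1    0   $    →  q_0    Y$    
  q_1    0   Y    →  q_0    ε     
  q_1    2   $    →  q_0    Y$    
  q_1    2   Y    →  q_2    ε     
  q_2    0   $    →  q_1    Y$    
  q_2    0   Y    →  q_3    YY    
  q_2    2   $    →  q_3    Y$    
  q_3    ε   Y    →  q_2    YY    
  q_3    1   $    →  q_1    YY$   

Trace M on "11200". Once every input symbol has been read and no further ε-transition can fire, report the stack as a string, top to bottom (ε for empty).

(q_0, 11200, $) ⊢ (q_3, 1200, $) ⊢ (q_1, 200, YY$) ⊢ (q_2, 00, Y$) ⊢ (q_3, 0, YY$) ⊢ (q_2, 0, YYY$) ⊢ (q_3, ε, YYYY$) ⊢ (q_2, ε, YYYYY$)
All input consumed in state q_2 with stack YYYYY$.

YYYYY$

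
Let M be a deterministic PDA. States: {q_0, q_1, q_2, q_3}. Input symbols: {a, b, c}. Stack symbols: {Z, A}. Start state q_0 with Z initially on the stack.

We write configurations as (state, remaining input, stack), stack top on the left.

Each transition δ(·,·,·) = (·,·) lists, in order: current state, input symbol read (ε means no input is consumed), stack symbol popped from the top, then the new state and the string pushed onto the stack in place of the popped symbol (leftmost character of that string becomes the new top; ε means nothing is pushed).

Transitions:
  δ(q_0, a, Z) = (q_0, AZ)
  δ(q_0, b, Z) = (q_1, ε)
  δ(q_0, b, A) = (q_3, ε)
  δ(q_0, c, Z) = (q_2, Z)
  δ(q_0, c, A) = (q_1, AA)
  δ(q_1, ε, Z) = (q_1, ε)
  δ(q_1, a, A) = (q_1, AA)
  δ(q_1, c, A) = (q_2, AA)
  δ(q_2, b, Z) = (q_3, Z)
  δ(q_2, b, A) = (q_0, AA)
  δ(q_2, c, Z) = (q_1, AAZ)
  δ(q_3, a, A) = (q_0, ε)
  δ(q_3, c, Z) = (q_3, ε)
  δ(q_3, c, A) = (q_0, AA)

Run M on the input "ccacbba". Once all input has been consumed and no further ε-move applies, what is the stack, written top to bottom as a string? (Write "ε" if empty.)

AAAZ

(q_0, ccacbba, Z) ⊢ (q_2, cacbba, Z) ⊢ (q_1, acbba, AAZ) ⊢ (q_1, cbba, AAAZ) ⊢ (q_2, bba, AAAAZ) ⊢ (q_0, ba, AAAAAZ) ⊢ (q_3, a, AAAAZ) ⊢ (q_0, ε, AAAZ)
All input consumed in state q_0 with stack AAAZ.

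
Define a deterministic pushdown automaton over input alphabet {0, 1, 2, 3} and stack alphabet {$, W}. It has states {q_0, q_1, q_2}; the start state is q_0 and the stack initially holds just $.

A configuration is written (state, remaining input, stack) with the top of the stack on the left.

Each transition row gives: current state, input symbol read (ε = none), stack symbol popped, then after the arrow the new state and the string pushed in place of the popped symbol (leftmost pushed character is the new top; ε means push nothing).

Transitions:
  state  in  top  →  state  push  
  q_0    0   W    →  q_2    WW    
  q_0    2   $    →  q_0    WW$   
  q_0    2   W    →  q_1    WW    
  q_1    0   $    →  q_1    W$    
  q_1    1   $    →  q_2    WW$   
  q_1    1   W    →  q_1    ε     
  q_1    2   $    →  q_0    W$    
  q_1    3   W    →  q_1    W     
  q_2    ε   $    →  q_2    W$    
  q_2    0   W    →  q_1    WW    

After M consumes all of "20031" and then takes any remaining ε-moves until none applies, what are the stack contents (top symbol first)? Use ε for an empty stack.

(q_0, 20031, $)
  read 2, top $: go to q_0, push WW$ → (q_0, 0031, WW$)
  read 0, top W: go to q_2, push WW → (q_2, 031, WWW$)
  read 0, top W: go to q_1, push WW → (q_1, 31, WWWW$)
  read 3, top W: go to q_1, push W → (q_1, 1, WWWW$)
  read 1, top W: go to q_1, push ε → (q_1, ε, WWW$)
All input consumed in state q_1 with stack WWW$.

WWW$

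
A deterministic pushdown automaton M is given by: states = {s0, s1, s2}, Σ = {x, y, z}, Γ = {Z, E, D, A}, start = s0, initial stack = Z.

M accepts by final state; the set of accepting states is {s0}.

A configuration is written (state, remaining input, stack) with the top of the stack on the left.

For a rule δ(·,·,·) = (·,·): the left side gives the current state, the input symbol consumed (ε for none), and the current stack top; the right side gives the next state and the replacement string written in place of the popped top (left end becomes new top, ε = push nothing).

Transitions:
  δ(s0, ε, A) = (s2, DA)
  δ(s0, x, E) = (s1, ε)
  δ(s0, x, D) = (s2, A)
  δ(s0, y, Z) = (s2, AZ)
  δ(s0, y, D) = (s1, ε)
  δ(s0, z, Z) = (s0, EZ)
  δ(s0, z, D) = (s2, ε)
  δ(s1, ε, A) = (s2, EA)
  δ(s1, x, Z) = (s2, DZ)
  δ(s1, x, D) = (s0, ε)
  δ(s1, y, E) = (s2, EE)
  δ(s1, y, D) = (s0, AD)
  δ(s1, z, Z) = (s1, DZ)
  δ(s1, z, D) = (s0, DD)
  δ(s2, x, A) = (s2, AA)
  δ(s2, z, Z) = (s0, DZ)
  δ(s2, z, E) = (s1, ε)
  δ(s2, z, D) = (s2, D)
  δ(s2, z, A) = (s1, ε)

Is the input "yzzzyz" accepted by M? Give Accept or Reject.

Accept

(s0, yzzzyz, Z) ⊢ (s2, zzzyz, AZ) ⊢ (s1, zzyz, Z) ⊢ (s1, zyz, DZ) ⊢ (s0, yz, DDZ) ⊢ (s1, z, DZ) ⊢ (s0, ε, DDZ)
All input consumed; state s0 ∈ F.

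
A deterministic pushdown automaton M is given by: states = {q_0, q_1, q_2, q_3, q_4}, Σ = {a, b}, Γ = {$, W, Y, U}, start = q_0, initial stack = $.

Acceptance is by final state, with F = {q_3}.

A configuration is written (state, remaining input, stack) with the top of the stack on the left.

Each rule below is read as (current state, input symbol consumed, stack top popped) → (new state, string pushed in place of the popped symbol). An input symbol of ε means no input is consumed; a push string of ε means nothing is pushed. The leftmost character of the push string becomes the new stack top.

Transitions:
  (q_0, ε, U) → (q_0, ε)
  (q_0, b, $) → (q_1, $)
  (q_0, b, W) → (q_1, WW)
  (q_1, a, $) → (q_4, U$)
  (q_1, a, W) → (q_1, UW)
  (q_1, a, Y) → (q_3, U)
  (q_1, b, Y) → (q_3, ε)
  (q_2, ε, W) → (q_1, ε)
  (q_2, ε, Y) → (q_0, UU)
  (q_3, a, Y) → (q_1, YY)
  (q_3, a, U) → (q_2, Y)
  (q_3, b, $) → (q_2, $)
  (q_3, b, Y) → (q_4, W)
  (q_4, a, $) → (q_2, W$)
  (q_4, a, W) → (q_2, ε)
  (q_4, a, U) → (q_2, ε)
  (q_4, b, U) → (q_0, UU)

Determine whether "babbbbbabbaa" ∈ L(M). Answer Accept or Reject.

(q_0, babbbbbabbaa, $)
  read b, top $: go to q_1, push $ → (q_1, abbbbbabbaa, $)
  read a, top $: go to q_4, push U$ → (q_4, bbbbbabbaa, U$)
  read b, top U: go to q_0, push UU → (q_0, bbbbabbaa, UU$)
  ε-move, top U: go to q_0, push ε → (q_0, bbbbabbaa, U$)
  ε-move, top U: go to q_0, push ε → (q_0, bbbbabbaa, $)
  read b, top $: go to q_1, push $ → (q_1, bbbabbaa, $)
No transition applies at (q_1, bbbabbaa, $); input not fully consumed.

Reject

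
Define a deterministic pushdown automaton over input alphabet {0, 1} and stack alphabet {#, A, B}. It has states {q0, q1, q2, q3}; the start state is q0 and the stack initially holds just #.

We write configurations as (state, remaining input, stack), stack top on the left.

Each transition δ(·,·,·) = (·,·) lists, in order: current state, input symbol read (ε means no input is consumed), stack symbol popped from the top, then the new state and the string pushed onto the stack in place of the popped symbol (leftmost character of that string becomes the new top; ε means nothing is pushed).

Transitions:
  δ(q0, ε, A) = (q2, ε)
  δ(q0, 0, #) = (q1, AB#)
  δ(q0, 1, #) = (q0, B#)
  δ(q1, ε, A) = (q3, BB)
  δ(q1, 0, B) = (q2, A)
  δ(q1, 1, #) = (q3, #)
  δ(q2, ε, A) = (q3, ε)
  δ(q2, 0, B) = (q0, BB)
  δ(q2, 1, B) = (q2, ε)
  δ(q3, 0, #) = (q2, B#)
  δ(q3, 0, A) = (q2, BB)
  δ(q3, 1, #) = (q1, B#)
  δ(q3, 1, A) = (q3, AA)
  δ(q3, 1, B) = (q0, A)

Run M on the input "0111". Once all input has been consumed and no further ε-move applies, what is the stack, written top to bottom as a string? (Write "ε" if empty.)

(q0, 0111, #)
  read 0, top #: go to q1, push AB# → (q1, 111, AB#)
  ε-move, top A: go to q3, push BB → (q3, 111, BBB#)
  read 1, top B: go to q0, push A → (q0, 11, ABB#)
  ε-move, top A: go to q2, push ε → (q2, 11, BB#)
  read 1, top B: go to q2, push ε → (q2, 1, B#)
  read 1, top B: go to q2, push ε → (q2, ε, #)
All input consumed in state q2 with stack #.

#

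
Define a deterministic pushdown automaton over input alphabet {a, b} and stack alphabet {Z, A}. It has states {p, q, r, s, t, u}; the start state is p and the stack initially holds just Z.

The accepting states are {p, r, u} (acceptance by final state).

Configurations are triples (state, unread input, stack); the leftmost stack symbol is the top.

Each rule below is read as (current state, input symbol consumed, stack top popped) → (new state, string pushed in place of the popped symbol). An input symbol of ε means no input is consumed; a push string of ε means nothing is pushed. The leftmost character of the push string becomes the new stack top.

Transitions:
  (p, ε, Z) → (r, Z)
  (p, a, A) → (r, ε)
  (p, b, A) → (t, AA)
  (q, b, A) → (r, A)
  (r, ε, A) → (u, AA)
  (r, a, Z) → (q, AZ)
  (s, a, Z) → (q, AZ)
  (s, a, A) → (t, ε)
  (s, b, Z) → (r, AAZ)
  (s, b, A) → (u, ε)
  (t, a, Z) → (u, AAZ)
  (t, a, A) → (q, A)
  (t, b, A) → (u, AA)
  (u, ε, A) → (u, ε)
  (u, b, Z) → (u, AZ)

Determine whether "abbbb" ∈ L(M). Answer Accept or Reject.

(p, abbbb, Z)
  ε-move, top Z: go to r, push Z → (r, abbbb, Z)
  read a, top Z: go to q, push AZ → (q, bbbb, AZ)
  read b, top A: go to r, push A → (r, bbb, AZ)
  ε-move, top A: go to u, push AA → (u, bbb, AAZ)
  ε-move, top A: go to u, push ε → (u, bbb, AZ)
  ε-move, top A: go to u, push ε → (u, bbb, Z)
  read b, top Z: go to u, push AZ → (u, bb, AZ)
  ε-move, top A: go to u, push ε → (u, bb, Z)
  read b, top Z: go to u, push AZ → (u, b, AZ)
  ε-move, top A: go to u, push ε → (u, b, Z)
  read b, top Z: go to u, push AZ → (u, ε, AZ)
All input consumed; state u ∈ F.

Accept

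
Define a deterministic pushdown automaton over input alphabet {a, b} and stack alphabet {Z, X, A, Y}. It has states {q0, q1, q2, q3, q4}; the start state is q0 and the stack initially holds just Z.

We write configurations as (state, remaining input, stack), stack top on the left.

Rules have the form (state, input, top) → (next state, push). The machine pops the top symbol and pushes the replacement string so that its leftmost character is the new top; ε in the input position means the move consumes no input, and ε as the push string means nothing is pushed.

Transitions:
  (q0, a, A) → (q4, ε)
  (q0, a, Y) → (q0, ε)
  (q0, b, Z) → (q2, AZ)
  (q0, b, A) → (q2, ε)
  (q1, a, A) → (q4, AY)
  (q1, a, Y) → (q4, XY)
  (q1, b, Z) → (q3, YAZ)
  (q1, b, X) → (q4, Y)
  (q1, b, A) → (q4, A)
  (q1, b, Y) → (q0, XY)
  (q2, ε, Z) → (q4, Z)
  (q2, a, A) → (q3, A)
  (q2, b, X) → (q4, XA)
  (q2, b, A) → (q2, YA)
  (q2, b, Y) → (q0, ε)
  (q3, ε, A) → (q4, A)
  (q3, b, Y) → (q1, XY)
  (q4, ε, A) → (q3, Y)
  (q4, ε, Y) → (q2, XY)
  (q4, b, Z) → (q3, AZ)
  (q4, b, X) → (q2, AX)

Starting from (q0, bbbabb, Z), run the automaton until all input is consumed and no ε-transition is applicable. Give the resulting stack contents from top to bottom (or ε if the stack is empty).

(q0, bbbabb, Z) ⊢ (q2, bbabb, AZ) ⊢ (q2, babb, YAZ) ⊢ (q0, abb, AZ) ⊢ (q4, bb, Z) ⊢ (q3, b, AZ) ⊢ (q4, b, AZ) ⊢ (q3, b, YZ) ⊢ (q1, ε, XYZ)
All input consumed in state q1 with stack XYZ.

XYZ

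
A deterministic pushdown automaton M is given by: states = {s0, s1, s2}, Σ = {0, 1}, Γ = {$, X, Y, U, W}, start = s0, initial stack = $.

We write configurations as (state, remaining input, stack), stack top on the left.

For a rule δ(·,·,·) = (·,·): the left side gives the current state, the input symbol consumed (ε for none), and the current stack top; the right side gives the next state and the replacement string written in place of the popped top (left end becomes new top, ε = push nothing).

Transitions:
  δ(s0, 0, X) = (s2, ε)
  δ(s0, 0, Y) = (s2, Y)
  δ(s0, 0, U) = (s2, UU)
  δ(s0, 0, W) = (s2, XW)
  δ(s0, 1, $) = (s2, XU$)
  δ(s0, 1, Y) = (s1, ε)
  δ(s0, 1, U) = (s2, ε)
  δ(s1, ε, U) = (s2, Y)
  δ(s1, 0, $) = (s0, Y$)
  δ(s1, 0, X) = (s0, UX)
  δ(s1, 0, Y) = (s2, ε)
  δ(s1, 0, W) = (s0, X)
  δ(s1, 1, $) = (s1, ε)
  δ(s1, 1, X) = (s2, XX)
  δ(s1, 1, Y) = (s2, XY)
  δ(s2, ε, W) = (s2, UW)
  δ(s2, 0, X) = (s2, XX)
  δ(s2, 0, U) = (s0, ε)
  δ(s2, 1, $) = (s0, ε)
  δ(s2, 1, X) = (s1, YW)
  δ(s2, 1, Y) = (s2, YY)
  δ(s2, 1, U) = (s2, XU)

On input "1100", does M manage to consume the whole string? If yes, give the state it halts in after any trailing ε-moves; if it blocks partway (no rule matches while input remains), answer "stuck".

(s0, 1100, $)
  read 1, top $: go to s2, push XU$ → (s2, 100, XU$)
  read 1, top X: go to s1, push YW → (s1, 00, YWU$)
  read 0, top Y: go to s2, push ε → (s2, 0, WU$)
  ε-move, top W: go to s2, push UW → (s2, 0, UWU$)
  read 0, top U: go to s0, push ε → (s0, ε, WU$)
All input consumed; M is in state s0.

s0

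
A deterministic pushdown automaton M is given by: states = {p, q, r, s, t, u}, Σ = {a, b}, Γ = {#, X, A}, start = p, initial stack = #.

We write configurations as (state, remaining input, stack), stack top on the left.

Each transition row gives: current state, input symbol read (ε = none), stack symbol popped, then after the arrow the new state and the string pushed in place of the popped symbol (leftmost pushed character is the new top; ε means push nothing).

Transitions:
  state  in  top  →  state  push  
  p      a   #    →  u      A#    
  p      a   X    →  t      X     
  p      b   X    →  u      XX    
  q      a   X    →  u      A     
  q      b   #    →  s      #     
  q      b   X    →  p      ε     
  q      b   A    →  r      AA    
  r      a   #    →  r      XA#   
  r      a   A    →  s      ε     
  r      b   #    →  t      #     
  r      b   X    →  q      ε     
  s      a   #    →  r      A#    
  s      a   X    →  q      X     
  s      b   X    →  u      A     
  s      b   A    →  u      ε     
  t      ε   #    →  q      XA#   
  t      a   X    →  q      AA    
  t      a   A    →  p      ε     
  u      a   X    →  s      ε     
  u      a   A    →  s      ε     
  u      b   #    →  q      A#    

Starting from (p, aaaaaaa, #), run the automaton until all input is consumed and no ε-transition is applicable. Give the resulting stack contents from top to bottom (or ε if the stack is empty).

(p, aaaaaaa, #) ⊢ (u, aaaaaa, A#) ⊢ (s, aaaaa, #) ⊢ (r, aaaa, A#) ⊢ (s, aaa, #) ⊢ (r, aa, A#) ⊢ (s, a, #) ⊢ (r, ε, A#)
All input consumed in state r with stack A#.

A#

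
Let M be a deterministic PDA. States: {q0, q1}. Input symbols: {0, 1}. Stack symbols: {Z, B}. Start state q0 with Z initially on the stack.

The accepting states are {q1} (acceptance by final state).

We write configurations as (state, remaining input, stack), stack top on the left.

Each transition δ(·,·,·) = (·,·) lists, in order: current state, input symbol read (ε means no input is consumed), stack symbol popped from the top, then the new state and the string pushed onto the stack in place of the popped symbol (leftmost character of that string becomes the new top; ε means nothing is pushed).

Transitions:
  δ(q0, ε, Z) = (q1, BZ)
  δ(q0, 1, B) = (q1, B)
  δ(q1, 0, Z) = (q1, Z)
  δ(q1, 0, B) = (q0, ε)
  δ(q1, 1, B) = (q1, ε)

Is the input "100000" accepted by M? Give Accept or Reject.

(q0, 100000, Z)
  ε-move, top Z: go to q1, push BZ → (q1, 100000, BZ)
  read 1, top B: go to q1, push ε → (q1, 00000, Z)
  read 0, top Z: go to q1, push Z → (q1, 0000, Z)
  read 0, top Z: go to q1, push Z → (q1, 000, Z)
  read 0, top Z: go to q1, push Z → (q1, 00, Z)
  read 0, top Z: go to q1, push Z → (q1, 0, Z)
  read 0, top Z: go to q1, push Z → (q1, ε, Z)
All input consumed; state q1 ∈ F.

Accept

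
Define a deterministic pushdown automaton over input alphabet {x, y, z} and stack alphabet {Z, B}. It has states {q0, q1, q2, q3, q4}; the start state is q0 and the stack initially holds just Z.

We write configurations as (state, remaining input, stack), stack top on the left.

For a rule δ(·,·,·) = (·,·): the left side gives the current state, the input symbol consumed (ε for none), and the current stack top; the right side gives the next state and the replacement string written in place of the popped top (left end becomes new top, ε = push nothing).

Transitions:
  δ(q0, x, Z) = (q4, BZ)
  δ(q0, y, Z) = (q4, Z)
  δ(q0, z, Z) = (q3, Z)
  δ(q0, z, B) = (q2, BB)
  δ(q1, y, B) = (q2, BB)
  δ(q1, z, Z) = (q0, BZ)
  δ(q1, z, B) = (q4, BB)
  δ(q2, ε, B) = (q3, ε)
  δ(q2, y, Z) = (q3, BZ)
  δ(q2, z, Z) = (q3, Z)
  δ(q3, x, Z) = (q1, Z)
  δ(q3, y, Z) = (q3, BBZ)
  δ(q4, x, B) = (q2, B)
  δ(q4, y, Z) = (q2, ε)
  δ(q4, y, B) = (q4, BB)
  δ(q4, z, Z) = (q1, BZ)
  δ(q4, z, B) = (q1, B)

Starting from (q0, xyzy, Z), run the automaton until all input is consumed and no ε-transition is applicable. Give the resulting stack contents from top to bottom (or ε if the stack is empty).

BBZ

(q0, xyzy, Z)
  read x, top Z: go to q4, push BZ → (q4, yzy, BZ)
  read y, top B: go to q4, push BB → (q4, zy, BBZ)
  read z, top B: go to q1, push B → (q1, y, BBZ)
  read y, top B: go to q2, push BB → (q2, ε, BBBZ)
  ε-move, top B: go to q3, push ε → (q3, ε, BBZ)
All input consumed in state q3 with stack BBZ.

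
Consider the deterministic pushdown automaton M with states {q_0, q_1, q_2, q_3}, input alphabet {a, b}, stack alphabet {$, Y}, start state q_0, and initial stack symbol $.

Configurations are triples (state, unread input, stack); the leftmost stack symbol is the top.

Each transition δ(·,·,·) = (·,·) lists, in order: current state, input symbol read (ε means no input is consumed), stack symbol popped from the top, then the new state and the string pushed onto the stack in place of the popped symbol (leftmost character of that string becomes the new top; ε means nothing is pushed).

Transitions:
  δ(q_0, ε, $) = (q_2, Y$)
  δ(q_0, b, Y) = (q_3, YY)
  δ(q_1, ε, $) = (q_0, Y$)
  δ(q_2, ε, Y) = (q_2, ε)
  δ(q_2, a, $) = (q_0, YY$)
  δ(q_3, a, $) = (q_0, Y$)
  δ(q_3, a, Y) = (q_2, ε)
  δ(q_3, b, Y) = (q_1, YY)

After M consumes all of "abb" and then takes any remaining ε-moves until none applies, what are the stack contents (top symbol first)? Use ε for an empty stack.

(q_0, abb, $)
  ε-move, top $: go to q_2, push Y$ → (q_2, abb, Y$)
  ε-move, top Y: go to q_2, push ε → (q_2, abb, $)
  read a, top $: go to q_0, push YY$ → (q_0, bb, YY$)
  read b, top Y: go to q_3, push YY → (q_3, b, YYY$)
  read b, top Y: go to q_1, push YY → (q_1, ε, YYYY$)
All input consumed in state q_1 with stack YYYY$.

YYYY$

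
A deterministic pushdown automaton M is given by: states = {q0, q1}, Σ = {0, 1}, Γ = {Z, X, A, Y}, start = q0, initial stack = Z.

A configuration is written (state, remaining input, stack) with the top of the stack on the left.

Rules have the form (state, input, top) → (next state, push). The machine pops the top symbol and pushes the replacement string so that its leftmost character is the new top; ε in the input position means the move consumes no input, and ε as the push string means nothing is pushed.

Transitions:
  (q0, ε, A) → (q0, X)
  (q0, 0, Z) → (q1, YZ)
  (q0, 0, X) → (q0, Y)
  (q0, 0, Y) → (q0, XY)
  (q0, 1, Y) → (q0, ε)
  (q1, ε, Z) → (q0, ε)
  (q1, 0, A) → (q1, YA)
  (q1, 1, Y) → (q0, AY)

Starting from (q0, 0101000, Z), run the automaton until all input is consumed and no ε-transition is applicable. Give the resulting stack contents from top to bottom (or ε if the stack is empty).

(q0, 0101000, Z)
  read 0, top Z: go to q1, push YZ → (q1, 101000, YZ)
  read 1, top Y: go to q0, push AY → (q0, 01000, AYZ)
  ε-move, top A: go to q0, push X → (q0, 01000, XYZ)
  read 0, top X: go to q0, push Y → (q0, 1000, YYZ)
  read 1, top Y: go to q0, push ε → (q0, 000, YZ)
  read 0, top Y: go to q0, push XY → (q0, 00, XYZ)
  read 0, top X: go to q0, push Y → (q0, 0, YYZ)
  read 0, top Y: go to q0, push XY → (q0, ε, XYYZ)
All input consumed in state q0 with stack XYYZ.

XYYZ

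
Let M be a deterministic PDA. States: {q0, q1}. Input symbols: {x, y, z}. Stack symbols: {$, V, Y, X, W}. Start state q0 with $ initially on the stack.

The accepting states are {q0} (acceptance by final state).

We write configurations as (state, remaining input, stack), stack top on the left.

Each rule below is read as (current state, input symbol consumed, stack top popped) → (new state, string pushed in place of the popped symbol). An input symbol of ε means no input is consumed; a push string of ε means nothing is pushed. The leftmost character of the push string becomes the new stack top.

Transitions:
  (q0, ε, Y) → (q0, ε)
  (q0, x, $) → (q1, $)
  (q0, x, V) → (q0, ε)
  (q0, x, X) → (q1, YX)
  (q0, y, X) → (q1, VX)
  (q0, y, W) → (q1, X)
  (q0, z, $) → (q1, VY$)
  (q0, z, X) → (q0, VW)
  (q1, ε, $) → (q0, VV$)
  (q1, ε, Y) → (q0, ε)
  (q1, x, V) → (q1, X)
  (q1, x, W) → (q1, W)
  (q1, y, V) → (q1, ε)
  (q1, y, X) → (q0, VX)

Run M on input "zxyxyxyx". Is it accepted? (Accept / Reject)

Accept

(q0, zxyxyxyx, $) ⊢ (q1, xyxyxyx, VY$) ⊢ (q1, yxyxyx, XY$) ⊢ (q0, xyxyx, VXY$) ⊢ (q0, yxyx, XY$) ⊢ (q1, xyx, VXY$) ⊢ (q1, yx, XXY$) ⊢ (q0, x, VXXY$) ⊢ (q0, ε, XXY$)
All input consumed; state q0 ∈ F.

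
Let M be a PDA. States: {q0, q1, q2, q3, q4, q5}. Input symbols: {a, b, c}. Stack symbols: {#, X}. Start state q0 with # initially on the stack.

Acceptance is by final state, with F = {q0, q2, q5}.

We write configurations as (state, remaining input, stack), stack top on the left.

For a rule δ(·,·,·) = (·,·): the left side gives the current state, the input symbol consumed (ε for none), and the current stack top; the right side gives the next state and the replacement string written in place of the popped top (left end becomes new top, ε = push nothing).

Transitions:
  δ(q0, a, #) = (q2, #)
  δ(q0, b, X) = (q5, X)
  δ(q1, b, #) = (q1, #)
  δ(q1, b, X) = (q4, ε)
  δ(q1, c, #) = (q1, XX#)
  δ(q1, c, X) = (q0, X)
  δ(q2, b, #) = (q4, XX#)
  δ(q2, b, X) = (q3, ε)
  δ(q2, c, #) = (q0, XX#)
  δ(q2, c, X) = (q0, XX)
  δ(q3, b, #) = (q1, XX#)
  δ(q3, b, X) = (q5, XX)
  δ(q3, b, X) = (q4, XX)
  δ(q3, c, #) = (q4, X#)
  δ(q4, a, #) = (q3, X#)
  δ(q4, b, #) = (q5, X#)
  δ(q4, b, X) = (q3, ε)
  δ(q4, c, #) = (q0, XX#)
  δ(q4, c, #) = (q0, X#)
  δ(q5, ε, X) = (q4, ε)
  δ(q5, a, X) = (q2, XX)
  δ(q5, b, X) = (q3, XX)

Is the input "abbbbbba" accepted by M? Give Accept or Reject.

No computation consumes all input and reaches a final state.

Reject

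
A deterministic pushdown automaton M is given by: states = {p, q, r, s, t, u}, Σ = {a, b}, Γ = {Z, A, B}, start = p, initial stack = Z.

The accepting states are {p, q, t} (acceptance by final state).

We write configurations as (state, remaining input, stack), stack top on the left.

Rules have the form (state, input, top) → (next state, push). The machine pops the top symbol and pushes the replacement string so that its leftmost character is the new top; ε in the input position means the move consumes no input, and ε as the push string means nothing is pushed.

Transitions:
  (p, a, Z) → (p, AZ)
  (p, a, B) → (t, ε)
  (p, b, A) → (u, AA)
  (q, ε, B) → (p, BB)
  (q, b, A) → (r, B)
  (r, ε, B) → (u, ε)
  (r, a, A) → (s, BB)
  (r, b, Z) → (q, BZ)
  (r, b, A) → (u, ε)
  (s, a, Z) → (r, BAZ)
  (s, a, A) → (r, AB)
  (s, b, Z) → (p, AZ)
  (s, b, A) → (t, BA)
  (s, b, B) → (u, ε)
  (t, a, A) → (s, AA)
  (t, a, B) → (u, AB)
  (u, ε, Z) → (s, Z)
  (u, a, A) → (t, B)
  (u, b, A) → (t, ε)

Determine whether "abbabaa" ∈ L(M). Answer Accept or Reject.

(p, abbabaa, Z)
  read a, top Z: go to p, push AZ → (p, bbabaa, AZ)
  read b, top A: go to u, push AA → (u, babaa, AAZ)
  read b, top A: go to t, push ε → (t, abaa, AZ)
  read a, top A: go to s, push AA → (s, baa, AAZ)
  read b, top A: go to t, push BA → (t, aa, BAAZ)
  read a, top B: go to u, push AB → (u, a, ABAAZ)
  read a, top A: go to t, push B → (t, ε, BBAAZ)
All input consumed; state t ∈ F.

Accept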